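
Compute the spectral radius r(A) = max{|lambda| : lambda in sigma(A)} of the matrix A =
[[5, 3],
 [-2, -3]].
r(A) = (2 + sqrt(40))/2 ≈ 4.1623

The eigenvalues of A are the roots of its characteristic polynomial. With M = A (coefficients from the trace and determinant):
  p(λ) = det(λ I - M) = λ^2 - 2λ - 9.
For λ^2 - 2λ - 9 the discriminant is 40. It is nonnegative but not a perfect square, so the roots are real and irrational: λ = (2 ± sqrt(40))/2 ≈ 4.1623, -2.1623.
Thus the eigenvalues (to 4 decimals) are 4.1623 (modulus 4.1623); -2.1623 (modulus 2.1623). The spectral radius is the largest modulus: r(A) = (2 + sqrt(40))/2 ≈ 4.1623. (Cross-check: r(A) ≤ ||A||_2 ≈ 6.7237; equality holds whenever A is normal, though it can also hold for some non-normal A.)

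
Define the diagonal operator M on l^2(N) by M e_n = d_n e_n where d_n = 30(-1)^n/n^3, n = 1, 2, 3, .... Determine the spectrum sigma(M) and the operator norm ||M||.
sigma(M) = {30(-1)^n/n^3 : n ≥ 1} ∪ {0}; ||M|| = 30

A bounded diagonal operator on l^2 with diagonal entries d_n has spectrum equal to the closure of {d_n : n ≥ 1}: every d_n is an eigenvalue (with eigenvector e_n), so {d_n} ⊂ sigma(M); the spectrum is closed, so its closure is too; and for lambda not in the closure, (M - lambda I) has bounded inverse (the diagonal entries 1/(d_n - lambda) are bounded). For our sequence d_n = 30(-1)^n/n^3, n = 1, 2, 3, ...:
  - {d_n} = {30(-1)^n/n^3 : n ≥ 1}; the only limit point is 0
  - closure = {30(-1)^n/n^3 : n ≥ 1} ∪ {0}
For the norm: a diagonal operator has ||M|| = sup_n |d_n|. Here |d_n| = 30/n^3 is decreasing, so sup_n |d_n| = |d_1| = 30. So ||M|| = 30.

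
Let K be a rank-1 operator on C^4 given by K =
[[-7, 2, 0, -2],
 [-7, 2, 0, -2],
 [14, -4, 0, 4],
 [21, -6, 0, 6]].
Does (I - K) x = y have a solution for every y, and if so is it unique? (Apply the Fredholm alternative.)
(I - K) is singular (det(I - K) = 0, i.e. 1 ∈ sigma(K)). (I - K) x = y is solvable iff y ⊥ ker((I - K)^*) = span{(-7, 2, 0, -2)}, i.e. iff -7y_1 + 2y_2 - 2y_4 = 0. When solvable, the solutions are x = y + c·(1, 1, -2, -3), c arbitrary (ker(I - K) = span{(1, 1, -2, -3)}, dimension 1).

K has rank 1, so it is an outer product K = u v^T: every row of K is a multiple of one row vector. Reading off the entries, u = (1, 1, -2, -3) and v = (-7, 2, 0, -2) (row i of K equals u_i·v^T). A rank-one matrix u v^T satisfies K u = u (v·u) and kills the (3)-dimensional subspace v^⊥, so its characteristic polynomial is lambda^3 (lambda - v·u) with v·u = tr K = 1. Hence the eigenvalues of I - K are 1 (multiplicity 3) and 1 - (1) = 0, so det(I - K) = 0. (Direct check: I - K =
[[8, -2, 0, 2],
 [7, -1, 0, 2],
 [-14, 4, 1, -4],
 [-21, 6, 0, -5]]
has determinant 0.) So 1 is an eigenvalue of K and (I - K) is not invertible. The finite-dimensional Fredholm alternative says: either (I - K) is invertible, or ker(I - K) ≠ {0} and then range(I - K) = ker((I - K)^*)^⊥, with dim ker(I - K) = dim ker((I - K)^*). We are in the second case, so we need both kernels. Kernel of I - K: (I - K) u = u - u (v·u) = u - u = 0, so ker(I - K) = span{u} = span{(1, 1, -2, -3)} (it is exactly 1-dimensional because rank(I - K) = 3). Kernel of the adjoint: K is real, so (I - K)^* = I - K^T = I - v u^T, and (I - v u^T) v = v - v (u·v) = 0; hence ker((I - K)^*) = span{v} = span{(-7, 2, 0, -2)}. Therefore (I - K) x = y is solvable iff <y, v> = 0, i.e. iff -7y_1 + 2y_2 - 2y_4 = 0. When this holds, K y = u (v·y) = 0, so (I - K) y = y and x = y is a particular solution; the full solution set is the line x = y + c·u = y + c·(1, 1, -2, -3), c ∈ C.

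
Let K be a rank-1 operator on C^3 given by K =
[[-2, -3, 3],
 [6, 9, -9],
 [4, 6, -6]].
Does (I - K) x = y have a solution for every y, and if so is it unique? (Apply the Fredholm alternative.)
(I - K) is singular (det(I - K) = 0, i.e. 1 ∈ sigma(K)). (I - K) x = y is solvable iff y ⊥ ker((I - K)^*) = span{(-2, -3, 3)}, i.e. iff -2y_1 - 3y_2 + 3y_3 = 0. When solvable, the solutions are x = y + c·(1, -3, -2), c arbitrary (ker(I - K) = span{(1, -3, -2)}, dimension 1).

K has rank 1, so it is an outer product K = u v^T: every row of K is a multiple of one row vector. Reading off the entries, u = (1, -3, -2) and v = (-2, -3, 3) (row i of K equals u_i·v^T). A rank-one matrix u v^T satisfies K u = u (v·u) and kills the (2)-dimensional subspace v^⊥, so its characteristic polynomial is lambda^2 (lambda - v·u) with v·u = tr K = 1. Hence the eigenvalues of I - K are 1 (multiplicity 2) and 1 - (1) = 0, so det(I - K) = 0. (Direct check: I - K =
[[3, 3, -3],
 [-6, -8, 9],
 [-4, -6, 7]]
has determinant 0.) So 1 is an eigenvalue of K and (I - K) is not invertible. The finite-dimensional Fredholm alternative says: either (I - K) is invertible, or ker(I - K) ≠ {0} and then range(I - K) = ker((I - K)^*)^⊥, with dim ker(I - K) = dim ker((I - K)^*). We are in the second case, so we need both kernels. Kernel of I - K: (I - K) u = u - u (v·u) = u - u = 0, so ker(I - K) = span{u} = span{(1, -3, -2)} (it is exactly 1-dimensional because rank(I - K) = 2). Kernel of the adjoint: K is real, so (I - K)^* = I - K^T = I - v u^T, and (I - v u^T) v = v - v (u·v) = 0; hence ker((I - K)^*) = span{v} = span{(-2, -3, 3)}. Therefore (I - K) x = y is solvable iff <y, v> = 0, i.e. iff -2y_1 - 3y_2 + 3y_3 = 0. When this holds, K y = u (v·y) = 0, so (I - K) y = y and x = y is a particular solution; the full solution set is the line x = y + c·u = y + c·(1, -3, -2), c ∈ C.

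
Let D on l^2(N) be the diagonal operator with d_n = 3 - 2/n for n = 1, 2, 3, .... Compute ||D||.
||D|| = 3

For a diagonal operator on l^2 with entries d_n, ||D|| = sup_n |d_n|. Here d_1 = 1, d_2 = 2, ..., and d_n = 3 - 2/n increases monotonically toward 3. All terms lie in [1, 3), so |d_n| = d_n and the supremum is the limit 3, which is not attained by any individual d_n. Hence ||D|| = 3.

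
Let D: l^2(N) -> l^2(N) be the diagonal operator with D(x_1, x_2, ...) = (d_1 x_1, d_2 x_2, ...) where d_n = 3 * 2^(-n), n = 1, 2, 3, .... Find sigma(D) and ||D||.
sigma(D) = {3 * 2^(-n) : n ≥ 1} ∪ {0}; ||D|| = 3/2

A bounded diagonal operator on l^2 with diagonal entries d_n has spectrum equal to the closure of {d_n : n ≥ 1}: every d_n is an eigenvalue (with eigenvector e_n), so {d_n} ⊂ sigma(D); the spectrum is closed, so its closure is too; and for lambda not in the closure, (D - lambda I) has bounded inverse (the diagonal entries 1/(d_n - lambda) are bounded). For our sequence d_n = 3 * 2^(-n), n = 1, 2, 3, ...:
  - {d_n} = {3 * 2^(-n) : n ≥ 1}; the only limit point is 0
  - closure = {3 * 2^(-n) : n ≥ 1} ∪ {0}
For the norm: a diagonal operator has ||D|| = sup_n |d_n|. Here d_n = 3 * 2^(-n) is positive and decreasing, so sup_n |d_n| = d_1 = 3/2. So ||D|| = 3/2.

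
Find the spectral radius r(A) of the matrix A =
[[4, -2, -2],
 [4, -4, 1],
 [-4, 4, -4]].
r(A) ≈ 6.5068

The eigenvalues of A are the roots of its characteristic polynomial. With M = A (coefficients from the trace, the sum of principal 2x2 minors, and det A):
  p(λ) = det(λ I - M) = λ^3 + 4λ^2 - 20λ - 24.
No integer candidate from the rational root theorem (±divisors of 24) is a root, so the roots are irrational. The cubic discriminant is Δ = 63552 > 0, so there are three distinct real roots. p(-7) = -31 and p(-6) = 24 have opposite signs, so a root lies in (-7, -6); Newton's method refines it to λ ≈ -6.5068. p(-2) = 24 and p(-1) = -1 have opposite signs, so a root lies in (-2, -1); Newton's method refines it to λ ≈ -1.0399. p(3) = -21 and p(4) = 24 have opposite signs, so a root lies in (3, 4); Newton's method refines it to λ ≈ 3.5468. Check (Vieta): the three roots sum to -4, matching tr M = -4.
Thus the eigenvalues (to 4 decimals) are -6.5068 (modulus 6.5068); -1.0399 (modulus 1.0399); 3.5468 (modulus 3.5468). The spectral radius is the largest modulus: r(A) ≈ 6.5068. (Cross-check: r(A) ≤ ||A||_2 ≈ 9.3887; equality holds whenever A is normal, though it can also hold for some non-normal A.)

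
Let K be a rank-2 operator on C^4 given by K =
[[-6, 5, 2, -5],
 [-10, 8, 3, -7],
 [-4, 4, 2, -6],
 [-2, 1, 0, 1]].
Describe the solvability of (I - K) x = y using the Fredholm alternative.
(I - K) is invertible (det(I - K) = -1 ≠ 0), so for every y in C^4 the equation (I - K) x = y has a unique solution.

K has rank 2 and factors as K = U V^T = u1 v1^T + u2 v2^T with u1 = (2, 3, 2, 0), v1 = (-2, 2, 1, -3), u2 = (-1, -2, 0, -1), v2 = (2, -1, 0, -1) (multiplying out reproduces the displayed K). The nonzero eigenvalues of U V^T coincide with those of the 2 x 2 matrix G = V^T U = [[v1·u1, v1·u2], [v2·u1, v2·u2]] = [[4, 1], [1, 1]], and by the Sylvester determinant identity det(I_4 - U V^T) = det(I_2 - V^T U) = det([[-3, -1], [-1, 0]]) = (-3)(0) - (-1)(-1) = -1. (Direct check: I - K =
[[7, -5, -2, 5],
 [10, -7, -3, 7],
 [4, -4, -1, 6],
 [2, -1, 0, 0]]
has determinant -1.) The finite-dimensional Fredholm alternative says: either (I - K) is invertible, or ker(I - K) ≠ {0} and then range(I - K) = ker((I - K)^*)^⊥, with dim ker(I - K) = dim ker((I - K)^*). Since det(I - K) ≠ 0, 1 is not an eigenvalue of K and ker(I - K) = {0}, so we are in the first case: for every y there is a unique x = (I - K)^(-1) y. (Explicitly, by the Woodbury identity, (I - U V^T)^(-1) = I + U (I_2 - G)^(-1) V^T.)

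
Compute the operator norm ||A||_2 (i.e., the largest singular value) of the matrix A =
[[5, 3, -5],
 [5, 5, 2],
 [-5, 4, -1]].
||A||_2 ≈ 9.4343 (= sqrt(largest eigenvalue of A^T A))

||A||_2 = sigma_max(A) = sqrt(lambda_max(A^T A)). Form the symmetric matrix M = A^T A =
[[75, 20, -10],
 [20, 50, -9],
 [-10, -9, 30]].
Its characteristic polynomial (trace, sum of principal 2x2 minors, determinant of M give the coefficients) is
  p(λ) = det(λ I - M) = λ^3 - 155λ^2 + 6919λ - 93025.
No integer candidate from the rational root theorem (±divisors of 93025) is a root, so the roots are irrational. The cubic discriminant is Δ = 1670355664 > 0, so there are three distinct real roots. p(26) = -335 and p(27) = 476 have opposite signs, so a root lies in (26, 27); Newton's method refines it to λ ≈ 26.3909. p(39) = 380 and p(40) = -265 have opposite signs, so a root lies in (39, 40); Newton's method refines it to λ ≈ 39.6027. p(89) = -20 and p(90) = 3185 have opposite signs, so a root lies in (89, 90); Newton's method refines it to λ ≈ 89.0065. Check (Vieta): the three roots sum to 155, matching tr M = 155.
So the eigenvalues of A^T A are ≈ 26.3909, 39.6027, 89.0065 (all ≥ 0, as they must be for A^T A). The largest is λ_max ≈ 89.0065, hence ||A||_2 = sqrt(λ_max) ≈ 9.4343.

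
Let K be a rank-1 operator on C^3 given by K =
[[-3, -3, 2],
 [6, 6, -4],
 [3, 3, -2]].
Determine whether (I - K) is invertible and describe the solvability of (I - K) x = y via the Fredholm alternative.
(I - K) is singular (det(I - K) = 0, i.e. 1 ∈ sigma(K)). (I - K) x = y is solvable iff y ⊥ ker((I - K)^*) = span{(-3, -3, 2)}, i.e. iff -3y_1 - 3y_2 + 2y_3 = 0. When solvable, the solutions are x = y + c·(1, -2, -1), c arbitrary (ker(I - K) = span{(1, -2, -1)}, dimension 1).

K has rank 1, so it is an outer product K = u v^T: every row of K is a multiple of one row vector. Reading off the entries, u = (1, -2, -1) and v = (-3, -3, 2) (row i of K equals u_i·v^T). A rank-one matrix u v^T satisfies K u = u (v·u) and kills the (2)-dimensional subspace v^⊥, so its characteristic polynomial is lambda^2 (lambda - v·u) with v·u = tr K = 1. Hence the eigenvalues of I - K are 1 (multiplicity 2) and 1 - (1) = 0, so det(I - K) = 0. (Direct check: I - K =
[[4, 3, -2],
 [-6, -5, 4],
 [-3, -3, 3]]
has determinant 0.) So 1 is an eigenvalue of K and (I - K) is not invertible. The finite-dimensional Fredholm alternative says: either (I - K) is invertible, or ker(I - K) ≠ {0} and then range(I - K) = ker((I - K)^*)^⊥, with dim ker(I - K) = dim ker((I - K)^*). We are in the second case, so we need both kernels. Kernel of I - K: (I - K) u = u - u (v·u) = u - u = 0, so ker(I - K) = span{u} = span{(1, -2, -1)} (it is exactly 1-dimensional because rank(I - K) = 2). Kernel of the adjoint: K is real, so (I - K)^* = I - K^T = I - v u^T, and (I - v u^T) v = v - v (u·v) = 0; hence ker((I - K)^*) = span{v} = span{(-3, -3, 2)}. Therefore (I - K) x = y is solvable iff <y, v> = 0, i.e. iff -3y_1 - 3y_2 + 2y_3 = 0. When this holds, K y = u (v·y) = 0, so (I - K) y = y and x = y is a particular solution; the full solution set is the line x = y + c·u = y + c·(1, -2, -1), c ∈ C.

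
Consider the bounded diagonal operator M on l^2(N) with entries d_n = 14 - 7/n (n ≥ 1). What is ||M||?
||M|| = 14

For a diagonal operator on l^2 with entries d_n, ||M|| = sup_n |d_n|. Here d_1 = 7, d_2 = 21/2, ..., and d_n = 14 - 7/n increases monotonically toward 14. All terms lie in [7, 14), so |d_n| = d_n and the supremum is the limit 14, which is not attained by any individual d_n. Hence ||M|| = 14.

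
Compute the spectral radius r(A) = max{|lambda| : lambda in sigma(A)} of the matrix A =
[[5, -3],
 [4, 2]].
r(A) = sqrt(22) ≈ 4.6904

The eigenvalues of A are the roots of its characteristic polynomial. With M = A (coefficients from the trace and determinant):
  p(λ) = det(λ I - M) = λ^2 - 7λ + 22.
For λ^2 - 7λ + 22 the discriminant is -39. It is negative, so the roots are the complex-conjugate pair λ = 7/2 ± (sqrt(39)/2) i ≈ 3.5 ± 3.1225i. For a conjugate pair the product of the roots equals the constant term, so |λ|^2 = 22 and |λ| = sqrt(22) ≈ 4.6904.
Thus the eigenvalues (to 4 decimals) are 3.5 ± 3.1225i (modulus 4.6904). The spectral radius is the largest modulus: r(A) = sqrt(22) ≈ 4.6904. (Cross-check: r(A) ≤ ||A||_2 ≈ 6.5309; equality holds whenever A is normal, though it can also hold for some non-normal A.)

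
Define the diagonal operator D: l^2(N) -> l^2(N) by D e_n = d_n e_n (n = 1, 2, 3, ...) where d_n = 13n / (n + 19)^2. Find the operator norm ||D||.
||D|| = 13/76 (attained at n = 19)

For D diagonal, ||D|| = sup_n |d_n|. Treat f(x) = 13x / (x + 19)^2 for real x > 0. By the quotient rule, f'(x) = 13(19 - x)/(x + 19)^3, which is positive for x < 19 and negative for x > 19. So f has a unique maximum at x = 19, and since 19 is a positive integer, the supremum over n ≥ 1 is attained at n = 19: d_19 = 13·19/(19 + 19)^2 = 13·19/1444 = 13/76. Hence ||D|| = 13/76.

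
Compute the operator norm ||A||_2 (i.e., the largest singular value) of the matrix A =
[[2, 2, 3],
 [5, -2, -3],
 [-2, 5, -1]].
||A||_2 = sqrt((68 + sqrt(1292))/2) ≈ 7.2092 (= sqrt(largest eigenvalue of A^T A))

||A||_2 = sigma_max(A) = sqrt(lambda_max(A^T A)). Form the symmetric matrix M = A^T A =
[[33, -16, -7],
 [-16, 33, 7],
 [-7, 7, 19]].
Its characteristic polynomial (trace, sum of principal 2x2 minors, determinant of M give the coefficients) is
  p(λ) = det(λ I - M) = λ^3 - 85λ^2 + 1989λ - 14161.
By the rational root theorem any rational root is an integer divisor of 14161. Testing λ = 17: p(17) = 4913 - 24565 + 33813 - 14161 = 0, so λ = 17 is a root. Dividing out (λ - 17) leaves p(λ) = (λ - 17)(λ^2 - 68λ + 833). For λ^2 - 68λ + 833 the discriminant is 1292. It is nonnegative but not a perfect square, so the roots are real and irrational: λ = (68 ± sqrt(1292))/2 ≈ 51.9722, 16.0278.
So the eigenvalues of A^T A are ≈ 16.0278, 17, 51.9722 (all ≥ 0, as they must be for A^T A). The largest is λ_max = (68 + sqrt(1292))/2 ≈ 51.9722, hence ||A||_2 = sqrt(λ_max) = sqrt((68 + sqrt(1292))/2) ≈ 7.2092.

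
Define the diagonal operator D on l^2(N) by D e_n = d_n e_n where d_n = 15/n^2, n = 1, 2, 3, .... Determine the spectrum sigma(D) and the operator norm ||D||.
sigma(D) = {15/n^2 : n ≥ 1} ∪ {0}; ||D|| = 15

A bounded diagonal operator on l^2 with diagonal entries d_n has spectrum equal to the closure of {d_n : n ≥ 1}: every d_n is an eigenvalue (with eigenvector e_n), so {d_n} ⊂ sigma(D); the spectrum is closed, so its closure is too; and for lambda not in the closure, (D - lambda I) has bounded inverse (the diagonal entries 1/(d_n - lambda) are bounded). For our sequence d_n = 15/n^2, n = 1, 2, 3, ...:
  - {d_n} = {15/n^2 : n ≥ 1}; the only limit point is 0
  - closure = {15/n^2 : n ≥ 1} ∪ {0}
For the norm: a diagonal operator has ||D|| = sup_n |d_n|. Here d_n = 15/n^2 is positive and decreasing, so sup_n |d_n| = d_1 = 15. So ||D|| = 15.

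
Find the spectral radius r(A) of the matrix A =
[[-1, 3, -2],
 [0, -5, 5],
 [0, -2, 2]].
r(A) = 3

The eigenvalues of A are the roots of its characteristic polynomial. With M = A (coefficients from the trace, the sum of principal 2x2 minors, and det A):
  p(λ) = det(λ I - M) = λ^3 + 4λ^2 + 3λ.
The constant term is 0, so λ = 0 is a root. Dividing out λ leaves p(λ) = λ(λ^2 + 4λ + 3). For λ^2 + 4λ + 3 the discriminant is 4. It is a perfect square (2^2), so the roots are rational: λ = (-4 ± 2)/2 = -1, -3.
Thus the eigenvalues (to 4 decimals) are -1 (modulus 1); -3 (modulus 3); 0 (modulus 0). The spectral radius is the largest modulus: r(A) = 3. (Cross-check: r(A) ≤ ||A||_2 ≈ 8.4125; equality holds whenever A is normal, though it can also hold for some non-normal A.)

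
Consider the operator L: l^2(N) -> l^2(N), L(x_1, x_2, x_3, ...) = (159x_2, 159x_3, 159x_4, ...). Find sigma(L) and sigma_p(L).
sigma(L) = closed disk {z in C : |z| ≤ 159}; sigma_p(L) = open disk {z in C : |z| < 159}

Note L = 159·V where V is the unit left shift (V x)_k = x_{k+1}; so sigma(L) = 159·sigma(V) and ||L|| = 159||V||. ||L x||^2 = 25281sum_{k≥2} |x_k|^2 ≤ 25281||x||^2, with equality on {x : x_1 = 0}, so ||L|| = 159. For any lambda with |lambda| < 159, set r = lambda/159 (|r| < 1); the vector x = (1, r, r^2, ...) is in l^2 and satisfies L x = 159(r, r^2, ...) = lambda x, so lambda is an eigenvalue. On the boundary |lambda| = 159 the geometric series diverges, so no l^2 eigenvector exists, but these lambda lie in the approximate point spectrum. Hence sigma(L) is the closed disk of radius 159 and sigma_p(L) is the open disk.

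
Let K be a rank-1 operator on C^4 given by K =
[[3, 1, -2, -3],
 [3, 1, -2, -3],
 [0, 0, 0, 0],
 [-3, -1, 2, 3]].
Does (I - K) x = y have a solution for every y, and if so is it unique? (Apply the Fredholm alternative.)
(I - K) is invertible (det(I - K) = -6 ≠ 0), so for every y in C^4 the equation (I - K) x = y has a unique solution.

K has rank 1, so it is an outer product K = u v^T: every row of K is a multiple of one row vector. Reading off the entries, u = (-1, -1, 0, 1) and v = (-3, -1, 2, 3) (row i of K equals u_i·v^T). A rank-one matrix u v^T satisfies K u = u (v·u) and kills the (3)-dimensional subspace v^⊥, so its characteristic polynomial is lambda^3 (lambda - v·u) with v·u = tr K = 7. Hence the eigenvalues of I - K are 1 (multiplicity 3) and 1 - (7) = -6, so det(I - K) = -6. (Direct check: I - K =
[[-2, -1, 2, 3],
 [-3, 0, 2, 3],
 [0, 0, 1, 0],
 [3, 1, -2, -2]]
has determinant -6.) The finite-dimensional Fredholm alternative says: either (I - K) is invertible, or ker(I - K) ≠ {0} and then range(I - K) = ker((I - K)^*)^⊥, with dim ker(I - K) = dim ker((I - K)^*). Since det(I - K) ≠ 0, 1 is not an eigenvalue of K and ker(I - K) = {0}, so we are in the first case: for every y there is a unique x = (I - K)^(-1) y. Explicitly, by the Sherman–Morrison formula, (I - u v^T)^(-1) = I + u v^T/(1 - v·u), i.e. (I - K)^(-1) = I + K/(-6).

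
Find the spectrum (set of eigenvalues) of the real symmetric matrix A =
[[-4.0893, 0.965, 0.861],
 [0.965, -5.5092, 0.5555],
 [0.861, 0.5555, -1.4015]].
sigma(A) ≈ {-6, -4, -1}

A is real symmetric, so its spectrum consists of real eigenvalues. Expanding the characteristic polynomial of the displayed matrix gives
  det(λ I - A) = p(λ) = λ^3 + (11)λ^2 + (34)λ + (24).
Solving p(λ) = 0 yields eigenvalues ≈ -6, -4, -1. (A is shown rounded to 4 decimals, so these recover the underlying integer eigenvalues to within that precision.)
Verification: the trace of A = -11 equals the sum of eigenvalues -11, and det(A) ≈ -23.9999 matches the eigenvalue product -24.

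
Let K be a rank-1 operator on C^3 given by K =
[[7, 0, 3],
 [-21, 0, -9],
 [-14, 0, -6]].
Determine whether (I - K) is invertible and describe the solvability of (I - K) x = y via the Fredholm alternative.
(I - K) is singular (det(I - K) = 0, i.e. 1 ∈ sigma(K)). (I - K) x = y is solvable iff y ⊥ ker((I - K)^*) = span{(7, 0, 3)}, i.e. iff 7y_1 + 3y_3 = 0. When solvable, the solutions are x = y + c·(1, -3, -2), c arbitrary (ker(I - K) = span{(1, -3, -2)}, dimension 1).

K has rank 1, so it is an outer product K = u v^T: every row of K is a multiple of one row vector. Reading off the entries, u = (1, -3, -2) and v = (7, 0, 3) (row i of K equals u_i·v^T). A rank-one matrix u v^T satisfies K u = u (v·u) and kills the (2)-dimensional subspace v^⊥, so its characteristic polynomial is lambda^2 (lambda - v·u) with v·u = tr K = 1. Hence the eigenvalues of I - K are 1 (multiplicity 2) and 1 - (1) = 0, so det(I - K) = 0. (Direct check: I - K =
[[-6, 0, -3],
 [21, 1, 9],
 [14, 0, 7]]
has determinant 0.) So 1 is an eigenvalue of K and (I - K) is not invertible. The finite-dimensional Fredholm alternative says: either (I - K) is invertible, or ker(I - K) ≠ {0} and then range(I - K) = ker((I - K)^*)^⊥, with dim ker(I - K) = dim ker((I - K)^*). We are in the second case, so we need both kernels. Kernel of I - K: (I - K) u = u - u (v·u) = u - u = 0, so ker(I - K) = span{u} = span{(1, -3, -2)} (it is exactly 1-dimensional because rank(I - K) = 2). Kernel of the adjoint: K is real, so (I - K)^* = I - K^T = I - v u^T, and (I - v u^T) v = v - v (u·v) = 0; hence ker((I - K)^*) = span{v} = span{(7, 0, 3)}. Therefore (I - K) x = y is solvable iff <y, v> = 0, i.e. iff 7y_1 + 3y_3 = 0. When this holds, K y = u (v·y) = 0, so (I - K) y = y and x = y is a particular solution; the full solution set is the line x = y + c·u = y + c·(1, -3, -2), c ∈ C.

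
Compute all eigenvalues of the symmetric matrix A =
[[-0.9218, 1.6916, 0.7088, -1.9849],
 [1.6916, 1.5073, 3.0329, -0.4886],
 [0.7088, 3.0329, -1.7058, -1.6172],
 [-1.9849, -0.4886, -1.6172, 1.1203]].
sigma(A) ≈ {-4, -2, 1, 5}

A is real symmetric, so its spectrum consists of real eigenvalues. Expanding the characteristic polynomial of the displayed matrix gives
  det(λ I - A) = p(λ) = λ^4 + (0)λ^3 + (-23)λ^2 + (-18)λ + (39.9968).
Solving p(λ) = 0 yields eigenvalues ≈ -4, -2, 1, 5. (A is shown rounded to 4 decimals, so these recover the underlying integer eigenvalues to within that precision.)
Verification: the trace of A = 0 equals the sum of eigenvalues 0, and det(A) ≈ 39.9968 matches the eigenvalue product 40.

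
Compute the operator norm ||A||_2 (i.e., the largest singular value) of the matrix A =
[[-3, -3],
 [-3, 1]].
||A||_2 = sqrt((28 + sqrt(208))/2) ≈ 4.6056 (= sqrt(largest eigenvalue of A^T A))

||A||_2 = sigma_max(A) = sqrt(lambda_max(A^T A)). Form the symmetric matrix M = A^T A =
[[18, 6],
 [6, 10]].
Its characteristic polynomial (trace, determinant of M give the coefficients) is
  p(λ) = det(λ I - M) = λ^2 - 28λ + 144.
For λ^2 - 28λ + 144 the discriminant is 208. It is nonnegative but not a perfect square, so the roots are real and irrational: λ = (28 ± sqrt(208))/2 ≈ 21.2111, 6.7889.
So the eigenvalues of A^T A are ≈ 6.7889, 21.2111 (all ≥ 0, as they must be for A^T A). The largest is λ_max = (28 + sqrt(208))/2 ≈ 21.2111, hence ||A||_2 = sqrt(λ_max) = sqrt((28 + sqrt(208))/2) ≈ 4.6056.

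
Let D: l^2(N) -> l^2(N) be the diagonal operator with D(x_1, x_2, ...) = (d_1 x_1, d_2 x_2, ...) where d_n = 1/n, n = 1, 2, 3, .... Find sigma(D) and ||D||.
sigma(D) = {1/n : n ≥ 1} ∪ {0}; ||D|| = 1

A bounded diagonal operator on l^2 with diagonal entries d_n has spectrum equal to the closure of {d_n : n ≥ 1}: every d_n is an eigenvalue (with eigenvector e_n), so {d_n} ⊂ sigma(D); the spectrum is closed, so its closure is too; and for lambda not in the closure, (D - lambda I) has bounded inverse (the diagonal entries 1/(d_n - lambda) are bounded). For our sequence d_n = 1/n, n = 1, 2, 3, ...:
  - {d_n} = {1/n : n ≥ 1}; the only limit point is 0
  - closure = {1/n : n ≥ 1} ∪ {0}
For the norm: a diagonal operator has ||D|| = sup_n |d_n|. Here d_n = 1/n is positive and decreasing, so sup_n |d_n| = d_1 = 1. So ||D|| = 1.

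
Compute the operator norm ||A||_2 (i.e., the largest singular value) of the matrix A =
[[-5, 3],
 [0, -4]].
||A||_2 = sqrt(40) ≈ 6.3246 (= sqrt(largest eigenvalue of A^T A))

||A||_2 = sigma_max(A) = sqrt(lambda_max(A^T A)). Form the symmetric matrix M = A^T A =
[[25, -15],
 [-15, 25]].
Its characteristic polynomial (trace, determinant of M give the coefficients) is
  p(λ) = det(λ I - M) = λ^2 - 50λ + 400.
For λ^2 - 50λ + 400 the discriminant is 900. It is a perfect square (30^2), so the roots are rational: λ = (50 ± 30)/2 = 40, 10.
So the eigenvalues of A^T A are ≈ 10, 40 (all ≥ 0, as they must be for A^T A). The largest is λ_max = 40, hence ||A||_2 = sqrt(λ_max) = sqrt(40) ≈ 6.3246.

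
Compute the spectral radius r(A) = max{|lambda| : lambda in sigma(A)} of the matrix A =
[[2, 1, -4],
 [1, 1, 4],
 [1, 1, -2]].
r(A) = (1 + sqrt(13))/2 ≈ 2.3028

The eigenvalues of A are the roots of its characteristic polynomial. With M = A (coefficients from the trace, the sum of principal 2x2 minors, and det A):
  p(λ) = det(λ I - M) = λ^3 - λ^2 - 5λ + 6.
By the rational root theorem any rational root is an integer divisor of 6. Testing λ = 2: p(2) = 8 - 4 - 10 + 6 = 0, so λ = 2 is a root. Dividing out (λ - 2) leaves p(λ) = (λ - 2)(λ^2 + λ - 3). For λ^2 + λ - 3 the discriminant is 13. It is nonnegative but not a perfect square, so the roots are real and irrational: λ = (-1 ± sqrt(13))/2 ≈ 1.3028, -2.3028.
Thus the eigenvalues (to 4 decimals) are 1.3028 (modulus 1.3028); -2.3028 (modulus 2.3028); 2 (modulus 2). The spectral radius is the largest modulus: r(A) = (1 + sqrt(13))/2 ≈ 2.3028. (Cross-check: r(A) ≤ ||A||_2 ≈ 6.1134; equality holds whenever A is normal, though it can also hold for some non-normal A.)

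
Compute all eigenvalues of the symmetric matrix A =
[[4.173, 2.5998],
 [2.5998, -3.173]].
sigma(A) ≈ {-4, 5}

A is real symmetric, so its spectrum consists of real eigenvalues. Expanding the characteristic polynomial of the displayed matrix gives
  det(λ I - A) = p(λ) = λ^2 + (-1)λ + (-20).
Solving p(λ) = 0 yields eigenvalues ≈ -4, 5. (A is shown rounded to 4 decimals, so these recover the underlying integer eigenvalues to within that precision.)
Verification: the trace of A = 1 equals the sum of eigenvalues 1, and det(A) ≈ -19.9999 matches the eigenvalue product -20.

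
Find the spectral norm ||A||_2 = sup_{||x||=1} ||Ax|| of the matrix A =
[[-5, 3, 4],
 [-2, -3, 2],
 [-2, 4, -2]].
||A||_2 ≈ 7.5137 (= sqrt(largest eigenvalue of A^T A))

||A||_2 = sigma_max(A) = sqrt(lambda_max(A^T A)). Form the symmetric matrix M = A^T A =
[[33, -17, -20],
 [-17, 34, -2],
 [-20, -2, 24]].
Its characteristic polynomial (trace, sum of principal 2x2 minors, determinant of M give the coefficients) is
  p(λ) = det(λ I - M) = λ^3 - 91λ^2 + 2037λ - 4900.
No integer candidate from the rational root theorem (±divisors of 4900) is a root, so the roots are irrational. The cubic discriminant is Δ = 1482973877 > 0, so there are three distinct real roots. p(2) = -1182 and p(3) = 419 have opposite signs, so a root lies in (2, 3); Newton's method refines it to λ ≈ 2.728. p(31) = 587 and p(32) = -132 have opposite signs, so a root lies in (31, 32); Newton's method refines it to λ ≈ 31.8156. p(56) = -588 and p(57) = 743 have opposite signs, so a root lies in (56, 57); Newton's method refines it to λ ≈ 56.4564. Check (Vieta): the three roots sum to 91, matching tr M = 91.
So the eigenvalues of A^T A are ≈ 2.728, 31.8156, 56.4564 (all ≥ 0, as they must be for A^T A). The largest is λ_max ≈ 56.4564, hence ||A||_2 = sqrt(λ_max) ≈ 7.5137.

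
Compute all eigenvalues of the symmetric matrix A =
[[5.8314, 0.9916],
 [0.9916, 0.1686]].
sigma(A) ≈ {0, 6}

A is real symmetric, so its spectrum consists of real eigenvalues. Expanding the characteristic polynomial of the displayed matrix gives
  det(λ I - A) = p(λ) = λ^2 + (-6)λ + (0).
Solving p(λ) = 0 yields eigenvalues ≈ 0, 6. (A is shown rounded to 4 decimals, so these recover the underlying integer eigenvalues to within that precision.)
Verification: the trace of A = 6 equals the sum of eigenvalues 6, and det(A) ≈ -0.0001 matches the eigenvalue product 0.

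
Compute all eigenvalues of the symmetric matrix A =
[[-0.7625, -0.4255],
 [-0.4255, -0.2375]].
sigma(A) ≈ {-1, 0}

A is real symmetric, so its spectrum consists of real eigenvalues. Expanding the characteristic polynomial of the displayed matrix gives
  det(λ I - A) = p(λ) = λ^2 + (1)λ + (0).
Solving p(λ) = 0 yields eigenvalues ≈ -1, 0. (A is shown rounded to 4 decimals, so these recover the underlying integer eigenvalues to within that precision.)
Verification: the trace of A = -1 equals the sum of eigenvalues -1, and det(A) ≈ 0.0000 matches the eigenvalue product 0.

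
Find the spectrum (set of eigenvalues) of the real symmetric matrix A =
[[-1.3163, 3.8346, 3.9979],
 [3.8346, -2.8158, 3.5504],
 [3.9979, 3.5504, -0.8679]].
sigma(A) ≈ {-6, -5, 6}

A is real symmetric, so its spectrum consists of real eigenvalues. Expanding the characteristic polynomial of the displayed matrix gives
  det(λ I - A) = p(λ) = λ^3 + (5)λ^2 + (-36)λ + (-180).
Solving p(λ) = 0 yields eigenvalues ≈ -6, -5, 6. (A is shown rounded to 4 decimals, so these recover the underlying integer eigenvalues to within that precision.)
Verification: the trace of A = -5 equals the sum of eigenvalues -5, and det(A) ≈ 180.0006 matches the eigenvalue product 180.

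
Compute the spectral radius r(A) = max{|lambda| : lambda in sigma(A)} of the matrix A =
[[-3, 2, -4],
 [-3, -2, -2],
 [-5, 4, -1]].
r(A) ≈ 5.247

The eigenvalues of A are the roots of its characteristic polynomial. With M = A (coefficients from the trace, the sum of principal 2x2 minors, and det A):
  p(λ) = det(λ I - M) = λ^3 + 6λ^2 + 5λ - 72.
No integer candidate from the rational root theorem (±divisors of 72) is a root, so the roots are irrational. The cubic discriminant is Δ = -116240 < 0, so there is one real root and a complex-conjugate pair. p(2) = -30 and p(3) = 24 have opposite signs, so a root lies in (2, 3); Newton's method refines it to λ ≈ 2.6152. Dividing out (λ - (2.6152)) leaves approximately λ^2 + 8.6152λ + 27.5309. For λ^2 + 8.6152λ + 27.5309 the discriminant is -35.9013. It is negative, so the remaining roots are the complex-conjugate pair λ ≈ -4.3076 ± 2.9959i. Their product equals the constant term, so |λ|^2 ≈ 27.5309 and |λ| ≈ 5.247.
Thus the eigenvalues (to 4 decimals) are 2.6152 (modulus 2.6152); -4.3076 ± 2.9959i (modulus 5.247). The spectral radius is the largest modulus: r(A) ≈ 5.247. (Cross-check: r(A) ≤ ||A||_2 ≈ 8.2341; equality holds whenever A is normal, though it can also hold for some non-normal A.)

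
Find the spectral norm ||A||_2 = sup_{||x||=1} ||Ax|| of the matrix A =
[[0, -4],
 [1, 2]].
||A||_2 = sqrt((21 + sqrt(377))/2) ≈ 4.4954 (= sqrt(largest eigenvalue of A^T A))

||A||_2 = sigma_max(A) = sqrt(lambda_max(A^T A)). Form the symmetric matrix M = A^T A =
[[1, 2],
 [2, 20]].
Its characteristic polynomial (trace, determinant of M give the coefficients) is
  p(λ) = det(λ I - M) = λ^2 - 21λ + 16.
For λ^2 - 21λ + 16 the discriminant is 377. It is nonnegative but not a perfect square, so the roots are real and irrational: λ = (21 ± sqrt(377))/2 ≈ 20.2082, 0.7918.
So the eigenvalues of A^T A are ≈ 0.7918, 20.2082 (all ≥ 0, as they must be for A^T A). The largest is λ_max = (21 + sqrt(377))/2 ≈ 20.2082, hence ||A||_2 = sqrt(λ_max) = sqrt((21 + sqrt(377))/2) ≈ 4.4954.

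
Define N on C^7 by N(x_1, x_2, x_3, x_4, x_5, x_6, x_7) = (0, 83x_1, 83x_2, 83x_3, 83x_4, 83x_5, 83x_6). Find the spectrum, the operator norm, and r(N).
sigma(N) = {0}; ||N|| = 83; r(N) = 0. (N is nilpotent with N^7 = 0.)

On C^7, N is a strictly lower-triangular matrix with 83 on the subdiagonal and zeros elsewhere, so its characteristic polynomial is lambda^7 and every eigenvalue is 0: sigma(N) = {0}. For the operator norm, N e_i = 83e_{i+1} for i = 1, ..., 6 and N e_7 = 0, so the singular values of N are 83 (with multiplicity 6) and 0; hence ||N|| = 83. The spectral radius r(N) = max|lambda| = 0. Note ||N|| > r(N) — characteristic of non-normal nilpotent operators. Indeed N^7 = 0.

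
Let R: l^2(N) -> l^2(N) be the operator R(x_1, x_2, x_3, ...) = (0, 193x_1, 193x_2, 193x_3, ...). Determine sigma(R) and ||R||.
sigma(R) = closed disk {z in C : |z| ≤ 193}; ||R|| = 193

Note R = 193·U where U is the unit right shift (U x)_k = x_{k-1} (with x_0 := 0); so ||R|| = 193||U|| and sigma(R) = 193·sigma(U). ||R x||^2 = sum_{k≥1} |193x_k|^2 = 37249||x||^2, so ||R|| = 193 and sigma(R) ⊂ {|z| ≤ 193}. For any |lambda| < 193, the equation (R - lambda I) x = 0 forces x_1 = 0, then 193x_k = lambda x_{k+1} ⇒ x = 0, so R has no eigenvalues. But (R - lambda I) is not surjective for |lambda| < 193: solving (R - lambda I) x = e_1 would require x_n proportional to (lambda/193)^(-n), which is not in l^2. So every |lambda| < 193 lies in the residual spectrum. The boundary |lambda| = 193 is in the approximate point spectrum (the spectrum is closed). Hence sigma(R) is the closed disk of radius 193.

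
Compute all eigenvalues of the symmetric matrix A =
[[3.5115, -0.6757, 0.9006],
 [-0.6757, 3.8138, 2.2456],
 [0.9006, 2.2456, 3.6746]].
sigma(A) ≈ {1, 4, 6}

A is real symmetric, so its spectrum consists of real eigenvalues. Expanding the characteristic polynomial of the displayed matrix gives
  det(λ I - A) = p(λ) = λ^3 + (-11)λ^2 + (34)λ + (-24).
Solving p(λ) = 0 yields eigenvalues ≈ 1, 4, 6. (A is shown rounded to 4 decimals, so these recover the underlying integer eigenvalues to within that precision.)
Verification: the trace of A = 11 equals the sum of eigenvalues 11, and det(A) ≈ 23.9993 matches the eigenvalue product 24.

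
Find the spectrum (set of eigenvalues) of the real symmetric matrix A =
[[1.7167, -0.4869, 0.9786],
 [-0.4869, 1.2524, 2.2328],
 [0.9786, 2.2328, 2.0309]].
sigma(A) ≈ {-1, 2, 4}

A is real symmetric, so its spectrum consists of real eigenvalues. Expanding the characteristic polynomial of the displayed matrix gives
  det(λ I - A) = p(λ) = λ^3 + (-5)λ^2 + (2)λ + (8).
Solving p(λ) = 0 yields eigenvalues ≈ -1, 2, 4. (A is shown rounded to 4 decimals, so these recover the underlying integer eigenvalues to within that precision.)
Verification: the trace of A = 5 equals the sum of eigenvalues 5, and det(A) ≈ -8.0006 matches the eigenvalue product -8.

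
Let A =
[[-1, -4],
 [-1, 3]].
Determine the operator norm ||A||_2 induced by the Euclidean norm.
||A||_2 = sqrt((27 + sqrt(533))/2) ≈ 5.0043 (= sqrt(largest eigenvalue of A^T A))

||A||_2 = sigma_max(A) = sqrt(lambda_max(A^T A)). Form the symmetric matrix M = A^T A =
[[2, 1],
 [1, 25]].
Its characteristic polynomial (trace, determinant of M give the coefficients) is
  p(λ) = det(λ I - M) = λ^2 - 27λ + 49.
For λ^2 - 27λ + 49 the discriminant is 533. It is nonnegative but not a perfect square, so the roots are real and irrational: λ = (27 ± sqrt(533))/2 ≈ 25.0434, 1.9566.
So the eigenvalues of A^T A are ≈ 1.9566, 25.0434 (all ≥ 0, as they must be for A^T A). The largest is λ_max = (27 + sqrt(533))/2 ≈ 25.0434, hence ||A||_2 = sqrt(λ_max) = sqrt((27 + sqrt(533))/2) ≈ 5.0043.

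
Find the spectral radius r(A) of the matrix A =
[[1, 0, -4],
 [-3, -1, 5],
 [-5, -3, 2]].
r(A) ≈ 3.4774

The eigenvalues of A are the roots of its characteristic polynomial. With M = A (coefficients from the trace, the sum of principal 2x2 minors, and det A):
  p(λ) = det(λ I - M) = λ^3 - 2λ^2 - 6λ + 3.
No integer candidate from the rational root theorem (±divisors of 3) is a root, so the roots are irrational. The cubic discriminant is Δ = 1509 > 0, so there are three distinct real roots. p(-2) = -1 and p(-1) = 6 have opposite signs, so a root lies in (-2, -1); Newton's method refines it to λ ≈ -1.9254. p(0) = 3 and p(1) = -4 have opposite signs, so a root lies in (0, 1); Newton's method refines it to λ ≈ 0.4481. p(3) = -6 and p(4) = 11 have opposite signs, so a root lies in (3, 4); Newton's method refines it to λ ≈ 3.4774. Check (Vieta): the three roots sum to 2, matching tr M = 2.
Thus the eigenvalues (to 4 decimals) are -1.9254 (modulus 1.9254); 0.4481 (modulus 0.4481); 3.4774 (modulus 3.4774). The spectral radius is the largest modulus: r(A) ≈ 3.4774. (Cross-check: r(A) ≤ ||A||_2 ≈ 8.6946; equality holds whenever A is normal, though it can also hold for some non-normal A.)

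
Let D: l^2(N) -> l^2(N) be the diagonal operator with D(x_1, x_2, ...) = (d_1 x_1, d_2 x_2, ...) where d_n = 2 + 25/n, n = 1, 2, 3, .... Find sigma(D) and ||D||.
sigma(D) = {2 + 25/n : n ≥ 1} ∪ {2}; ||D|| = 27

A bounded diagonal operator on l^2 with diagonal entries d_n has spectrum equal to the closure of {d_n : n ≥ 1}: every d_n is an eigenvalue (with eigenvector e_n), so {d_n} ⊂ sigma(D); the spectrum is closed, so its closure is too; and for lambda not in the closure, (D - lambda I) has bounded inverse (the diagonal entries 1/(d_n - lambda) are bounded). For our sequence d_n = 2 + 25/n, n = 1, 2, 3, ...:
  - {d_n} = {2 + 25/n : n ≥ 1}; the only limit point is 2
  - closure = {2 + 25/n : n ≥ 1} ∪ {2}
For the norm: a diagonal operator has ||D|| = sup_n |d_n|. Here d_n = 2 + 25/n is positive and decreasing, so sup_n |d_n| = d_1 = 2 + 25 = 27. So ||D|| = 27.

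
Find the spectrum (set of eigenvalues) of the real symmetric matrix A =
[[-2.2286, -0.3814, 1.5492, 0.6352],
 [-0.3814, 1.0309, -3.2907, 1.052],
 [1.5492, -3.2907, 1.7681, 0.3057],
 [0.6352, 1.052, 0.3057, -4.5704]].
sigma(A) ≈ {-5, -3, -1, 5}

A is real symmetric, so its spectrum consists of real eigenvalues. Expanding the characteristic polynomial of the displayed matrix gives
  det(λ I - A) = p(λ) = λ^4 + (4)λ^3 + (-22)λ^2 + (-100)λ + (-75).
Solving p(λ) = 0 yields eigenvalues ≈ -5, -3, -1, 5. (A is shown rounded to 4 decimals, so these recover the underlying integer eigenvalues to within that precision.)
Verification: the trace of A = -4 equals the sum of eigenvalues -4, and det(A) ≈ -74.9999 matches the eigenvalue product -75.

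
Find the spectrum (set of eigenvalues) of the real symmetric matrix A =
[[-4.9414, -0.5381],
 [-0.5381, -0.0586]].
sigma(A) ≈ {-5, 0}

A is real symmetric, so its spectrum consists of real eigenvalues. Expanding the characteristic polynomial of the displayed matrix gives
  det(λ I - A) = p(λ) = λ^2 + (5)λ + (0).
Solving p(λ) = 0 yields eigenvalues ≈ -5, 0. (A is shown rounded to 4 decimals, so these recover the underlying integer eigenvalues to within that precision.)
Verification: the trace of A = -5 equals the sum of eigenvalues -5, and det(A) ≈ 0.0000 matches the eigenvalue product 0.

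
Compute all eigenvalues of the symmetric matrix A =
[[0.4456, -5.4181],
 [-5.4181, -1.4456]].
sigma(A) ≈ {-6, 5}

A is real symmetric, so its spectrum consists of real eigenvalues. Expanding the characteristic polynomial of the displayed matrix gives
  det(λ I - A) = p(λ) = λ^2 + (1)λ + (-30).
Solving p(λ) = 0 yields eigenvalues ≈ -6, 5. (A is shown rounded to 4 decimals, so these recover the underlying integer eigenvalues to within that precision.)
Verification: the trace of A = -1 equals the sum of eigenvalues -1, and det(A) ≈ -30.0000 matches the eigenvalue product -30.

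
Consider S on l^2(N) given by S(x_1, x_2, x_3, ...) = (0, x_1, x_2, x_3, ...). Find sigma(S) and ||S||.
sigma(S) = closed disk {z in C : |z| ≤ 1}; ||S|| = 1

S is the unit right shift on l^2(N). ||S x||^2 = sum_{k≥1} |x_k|^2 = ||x||^2, so ||S|| = 1 and sigma(S) ⊂ {|z| ≤ 1}. For any |lambda| < 1, the equation (S - lambda I) x = 0 forces x_1 = 0, then x_k = lambda x_{k+1} ⇒ x = 0, so S has no eigenvalues. But (S - lambda I) is not surjective for |lambda| < 1: solving (S - lambda I) x = e_1 would require x_n proportional to lambda^(-n), which is not in l^2. So every |lambda| < 1 lies in the residual spectrum. The boundary |lambda| = 1 is in the approximate point spectrum (the spectrum is closed). Hence sigma(S) is the closed disk of radius 1.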